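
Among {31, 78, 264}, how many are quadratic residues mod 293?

1

(31/293) = +1 → QR.
(78/293) = -1 → non-residue.
(264/293) = -1 → non-residue.
Total quadratic residues among the 3: 1.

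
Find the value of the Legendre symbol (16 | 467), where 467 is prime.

1

Pull out 2^4: since 467 ≡ 3 (mod 8), (2/467) = -1, so (2/467)^4 = +1.
Reached (1/467) = 1. Collecting the sign flips along the way, the symbol is +1.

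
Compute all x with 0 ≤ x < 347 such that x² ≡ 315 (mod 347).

Since 347 ≡ 3 (mod 4), a square root of 315 is 315^((347+1)/4) = 315^87 mod 347.
Repeated squaring: 315^2≡330, 315^4≡289, 315^8≡241, 315^16≡132, 315^32≡74, 315^64≡271 (mod 347).
315^87 = 315^(64+16+4+2+1) ≡ 81 (mod 347).
Check: 81² = 6561 ≡ 315 (mod 347). The two roots are 81 and 266.

81, 266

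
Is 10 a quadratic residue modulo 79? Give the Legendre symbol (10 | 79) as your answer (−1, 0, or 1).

1

Pull out 2: since 79 ≡ 7 (mod 8), (2/79) = +1.
Reciprocity: 5 ≡ 1 and 79 ≡ 3 (mod 4), so (5/79) = +(79/5).
Reduce top mod 5: now compute (4/5).
Pull out 2^2: since 5 ≡ 5 (mod 8), (2/5) = -1, so (2/5)^2 = +1.
Reached (1/5) = 1. Collecting the sign flips along the way, the symbol is +1.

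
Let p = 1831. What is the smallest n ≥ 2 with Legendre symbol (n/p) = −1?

(2/1831) = +1, so 2 is a residue.
(3/1831) = −1, so 3 is the smallest positive non-residue mod 1831.

3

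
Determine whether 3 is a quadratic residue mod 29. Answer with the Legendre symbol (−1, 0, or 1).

-1

Reciprocity: 3 ≡ 3 and 29 ≡ 1 (mod 4), so (3/29) = +(29/3).
Reduce top mod 3: now compute (2/3).
Pull out 2: since 3 ≡ 3 (mod 8), (2/3) = -1.
Reached (1/3) = 1. Collecting the sign flips along the way, the symbol is -1.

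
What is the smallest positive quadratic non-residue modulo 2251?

2

(2/2251) = −1, so 2 is the smallest positive non-residue mod 2251.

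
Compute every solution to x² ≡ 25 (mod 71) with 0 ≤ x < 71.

5, 66

Since 71 ≡ 3 (mod 4), a square root of 25 is 25^((71+1)/4) = 25^18 mod 71.
Repeated squaring: 25^2≡57, 25^4≡54, 25^8≡5, 25^16≡25 (mod 71).
25^18 = 25^(16+2) ≡ 5 (mod 71).
Check: 5² = 25 ≡ 25 (mod 71). The two roots are 5 and 66.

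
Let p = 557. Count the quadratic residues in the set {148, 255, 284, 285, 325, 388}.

4

(148/557) = -1 → non-residue.
(255/557) = +1 → QR.
(284/557) = +1 → QR.
(285/557) = +1 → QR.
(325/557) = -1 → non-residue.
(388/557) = +1 → QR.
Total quadratic residues among the 6: 4.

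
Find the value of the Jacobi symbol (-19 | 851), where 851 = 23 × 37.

-1

First reduce: -19 ≡ 832 (mod 851).
Pull out 2^6: since 851 ≡ 3 (mod 8), (2/851) = -1, so (2/851)^6 = +1.
Reciprocity: 13 ≡ 1 and 851 ≡ 3 (mod 4), so (13/851) = +(851/13).
Reduce top mod 13: now compute (6/13).
Pull out 2: since 13 ≡ 5 (mod 8), (2/13) = -1.
Reciprocity: 3 ≡ 3 and 13 ≡ 1 (mod 4), so (3/13) = +(13/3).
Reduce top mod 3: now compute (1/3).
Reached (1/3) = 1. Collecting the sign flips along the way, the symbol is -1.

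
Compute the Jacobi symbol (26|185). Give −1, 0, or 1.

1

Pull out 2: since 185 ≡ 1 (mod 8), (2/185) = +1.
Reciprocity: 13 ≡ 1 and 185 ≡ 1 (mod 4), so (13/185) = +(185/13).
Reduce top mod 13: now compute (3/13).
Reciprocity: 3 ≡ 3 and 13 ≡ 1 (mod 4), so (3/13) = +(13/3).
Reduce top mod 3: now compute (1/3).
Reached (1/3) = 1. Collecting the sign flips along the way, the symbol is +1.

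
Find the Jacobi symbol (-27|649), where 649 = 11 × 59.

1

First reduce: -27 ≡ 622 (mod 649).
Pull out 2: since 649 ≡ 1 (mod 8), (2/649) = +1.
Reciprocity: 311 ≡ 3 and 649 ≡ 1 (mod 4), so (311/649) = +(649/311).
Reduce top mod 311: now compute (27/311).
Reciprocity: 27 ≡ 3 and 311 ≡ 3 (mod 4), so (27/311) = −(311/27).
Reduce top mod 27: now compute (14/27).
Pull out 2: since 27 ≡ 3 (mod 8), (2/27) = -1.
Reciprocity: 7 ≡ 3 and 27 ≡ 3 (mod 4), so (7/27) = −(27/7).
Reduce top mod 7: now compute (6/7).
Pull out 2: since 7 ≡ 7 (mod 8), (2/7) = +1.
Reciprocity: 3 ≡ 3 and 7 ≡ 3 (mod 4), so (3/7) = −(7/3).
Reduce top mod 3: now compute (1/3).
Reached (1/3) = 1. Collecting the sign flips along the way, the symbol is +1.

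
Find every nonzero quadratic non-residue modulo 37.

Square k = 1,…,18 (k and 37−k give the same square):
1²=1, 2²=4, 3²=9, 4²=16, 5²=25, 6²=36, 7²≡12, 8²≡27, 9²≡7, 10²≡26, 11²≡10, 12²≡33, 13²≡21, 14²≡11, 15²≡3, 16²≡34, 17²≡30, 18²≡28 (mod 37).
The residues are {1, 3, 4, 7, 9, 10, 11, 12, 16, 21, 25, 26, 27, 28, 30, 33, 34, 36}; the non-residues are the remaining 18 nonzero classes.

2, 5, 6, 8, 13, 14, 15, 17, 18, 19, 20, 22, 23, 24, 29, 31, 32, 35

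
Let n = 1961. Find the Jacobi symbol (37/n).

0

Reciprocity: 37 ≡ 1 and 1961 ≡ 1 (mod 4), so (37/1961) = +(1961/37).
Reduce top mod 37: now compute (0/37).
Top reduces to 0: gcd > 1, so the symbol is 0.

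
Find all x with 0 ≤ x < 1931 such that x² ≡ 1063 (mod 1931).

445, 1486

Since 1931 ≡ 3 (mod 4), a square root of 1063 is 1063^((1931+1)/4) = 1063^483 mod 1931.
Repeated squaring: 1063^2≡334, 1063^4≡1489, 1063^8≡333, 1063^16≡822, 1063^32≡1765, 1063^64≡522, 1063^128≡213, 1063^256≡956 (mod 1931).
1063^483 = 1063^(256+128+64+32+2+1) ≡ 1486 (mod 1931).
Check: 1486² = 2208196 ≡ 1063 (mod 1931). The two roots are 445 and 1486.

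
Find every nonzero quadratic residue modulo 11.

Square k = 1,…,5 (k and 11−k give the same square):
1²=1, 2²=4, 3²=9, 4²≡5, 5²≡3 (mod 11).
So the quadratic residues mod 11 are {1, 3, 4, 5, 9}.

1 3 4 5 9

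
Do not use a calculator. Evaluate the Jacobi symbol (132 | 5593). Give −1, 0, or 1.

1

Pull out 2^2: since 5593 ≡ 1 (mod 8), (2/5593) = +1, so (2/5593)^2 = +1.
Reciprocity: 33 ≡ 1 and 5593 ≡ 1 (mod 4), so (33/5593) = +(5593/33).
Reduce top mod 33: now compute (16/33).
Pull out 2^4: since 33 ≡ 1 (mod 8), (2/33) = +1, so (2/33)^4 = +1.
Reached (1/33) = 1. Collecting the sign flips along the way, the symbol is +1.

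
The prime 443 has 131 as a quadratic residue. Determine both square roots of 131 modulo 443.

217, 226

Since 443 ≡ 3 (mod 4), a square root of 131 is 131^((443+1)/4) = 131^111 mod 443.
Repeated squaring: 131^2≡327, 131^4≡166, 131^8≡90, 131^16≡126, 131^32≡371, 131^64≡311 (mod 443).
131^111 = 131^(64+32+8+4+2+1) ≡ 217 (mod 443).
Check: 217² = 47089 ≡ 131 (mod 443). The two roots are 217 and 226.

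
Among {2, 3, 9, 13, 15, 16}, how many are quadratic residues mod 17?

5

(2/17) = +1 → QR.
(3/17) = -1 → non-residue.
(9/17) = +1 → QR.
(13/17) = +1 → QR.
(15/17) = +1 → QR.
(16/17) = +1 → QR.
Total quadratic residues among the 6: 5.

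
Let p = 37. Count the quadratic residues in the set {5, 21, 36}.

2

(5/37) = -1 → non-residue.
(21/37) = +1 → QR.
(36/37) = +1 → QR.
Total quadratic residues among the 3: 2.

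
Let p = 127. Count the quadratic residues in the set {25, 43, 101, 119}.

1

(25/127) = +1 → QR.
(43/127) = -1 → non-residue.
(101/127) = -1 → non-residue.
(119/127) = -1 → non-residue.
Total quadratic residues among the 4: 1.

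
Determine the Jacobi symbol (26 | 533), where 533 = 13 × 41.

0

Pull out 2: since 533 ≡ 5 (mod 8), (2/533) = -1.
Reciprocity: 13 ≡ 1 and 533 ≡ 1 (mod 4), so (13/533) = +(533/13).
Reduce top mod 13: now compute (0/13).
Top reduces to 0: gcd > 1, so the symbol is 0.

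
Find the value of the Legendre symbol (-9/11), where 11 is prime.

-1

Euler's criterion: (-9/11) ≡ 2^5 (mod 11).
2^2 ≡ 4 (mod 11)
2^4 ≡ 5 (mod 11)
2^5 = 2^(4+1) ≡ 10 (mod 11).
Result is 10 ≡ −1, so (-9/11) = −1.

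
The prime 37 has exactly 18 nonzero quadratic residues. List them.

1 3 4 7 9 10 11 12 16 21 25 26 27 28 30 33 34 36

Square k = 1,…,18 (k and 37−k give the same square):
1²=1, 2²=4, 3²=9, 4²=16, 5²=25, 6²=36, 7²≡12, 8²≡27, 9²≡7, 10²≡26, 11²≡10, 12²≡33, 13²≡21, 14²≡11, 15²≡3, 16²≡34, 17²≡30, 18²≡28 (mod 37).
So the quadratic residues mod 37 are {1, 3, 4, 7, 9, 10, 11, 12, 16, 21, 25, 26, 27, 28, 30, 33, 34, 36}.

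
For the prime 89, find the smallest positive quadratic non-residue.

3

(2/89) = +1, so 2 is a residue.
(3/89) = −1, so 3 is the smallest positive non-residue mod 89.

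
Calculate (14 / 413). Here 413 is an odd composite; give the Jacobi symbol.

Pull out 2: since 413 ≡ 5 (mod 8), (2/413) = -1.
Reciprocity: 7 ≡ 3 and 413 ≡ 1 (mod 4), so (7/413) = +(413/7).
Reduce top mod 7: now compute (0/7).
Top reduces to 0: gcd > 1, so the symbol is 0.

0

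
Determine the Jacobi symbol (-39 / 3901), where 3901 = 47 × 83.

1

First reduce: -39 ≡ 3862 (mod 3901).
Pull out 2: since 3901 ≡ 5 (mod 8), (2/3901) = -1.
Reciprocity: 1931 ≡ 3 and 3901 ≡ 1 (mod 4), so (1931/3901) = +(3901/1931).
Reduce top mod 1931: now compute (39/1931).
Reciprocity: 39 ≡ 3 and 1931 ≡ 3 (mod 4), so (39/1931) = −(1931/39).
Reduce top mod 39: now compute (20/39).
Pull out 2^2: since 39 ≡ 7 (mod 8), (2/39) = +1, so (2/39)^2 = +1.
Reciprocity: 5 ≡ 1 and 39 ≡ 3 (mod 4), so (5/39) = +(39/5).
Reduce top mod 5: now compute (4/5).
Pull out 2^2: since 5 ≡ 5 (mod 8), (2/5) = -1, so (2/5)^2 = +1.
Reached (1/5) = 1. Collecting the sign flips along the way, the symbol is +1.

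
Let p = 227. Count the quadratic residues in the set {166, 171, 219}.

(166/227) = +1 → QR.
(171/227) = +1 → QR.
(219/227) = +1 → QR.
Total quadratic residues among the 3: 3.

3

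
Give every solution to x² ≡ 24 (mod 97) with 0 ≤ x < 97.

97 ≡ 1 (mod 4), so we find a root by search.
Trying successive values, 11² = 121 ≡ 24 (mod 97). The other root is 97 − 11 = 86.

11, 86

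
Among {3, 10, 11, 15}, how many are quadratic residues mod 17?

1

(3/17) = -1 → non-residue.
(10/17) = -1 → non-residue.
(11/17) = -1 → non-residue.
(15/17) = +1 → QR.
Total quadratic residues among the 4: 1.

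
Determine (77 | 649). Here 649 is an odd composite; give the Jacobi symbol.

0

Reciprocity: 77 ≡ 1 and 649 ≡ 1 (mod 4), so (77/649) = +(649/77).
Reduce top mod 77: now compute (33/77).
Reciprocity: 33 ≡ 1 and 77 ≡ 1 (mod 4), so (33/77) = +(77/33).
Reduce top mod 33: now compute (11/33).
Reciprocity: 11 ≡ 3 and 33 ≡ 1 (mod 4), so (11/33) = +(33/11).
Reduce top mod 11: now compute (0/11).
Top reduces to 0: gcd > 1, so the symbol is 0.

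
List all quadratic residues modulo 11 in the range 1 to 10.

Square k = 1,…,5 (k and 11−k give the same square):
1²=1, 2²=4, 3²=9, 4²≡5, 5²≡3 (mod 11).
So the quadratic residues mod 11 are {1, 3, 4, 5, 9}.

1 3 4 5 9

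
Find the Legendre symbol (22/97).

1

Euler's criterion: (22/97) ≡ 22^48 (mod 97).
22^2 ≡ 96 (mod 97)
22^4 ≡ 1 (mod 97)
22^8 ≡ 1 (mod 97)
22^16 ≡ 1 (mod 97)
22^32 ≡ 1 (mod 97)
22^48 = 22^(32+16) ≡ 1 (mod 97).
Result is 1, so (22/97) = 1.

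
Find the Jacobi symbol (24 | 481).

1

Pull out 2^3: since 481 ≡ 1 (mod 8), (2/481) = +1, so (2/481)^3 = +1.
Reciprocity: 3 ≡ 3 and 481 ≡ 1 (mod 4), so (3/481) = +(481/3).
Reduce top mod 3: now compute (1/3).
Reached (1/3) = 1. Collecting the sign flips along the way, the symbol is +1.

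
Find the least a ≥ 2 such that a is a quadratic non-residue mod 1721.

3

(2/1721) = +1, so 2 is a residue.
(3/1721) = −1, so 3 is the smallest positive non-residue mod 1721.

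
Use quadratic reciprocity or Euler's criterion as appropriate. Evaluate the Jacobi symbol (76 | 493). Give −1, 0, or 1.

-1

Pull out 2^2: since 493 ≡ 5 (mod 8), (2/493) = -1, so (2/493)^2 = +1.
Reciprocity: 19 ≡ 3 and 493 ≡ 1 (mod 4), so (19/493) = +(493/19).
Reduce top mod 19: now compute (18/19).
Pull out 2: since 19 ≡ 3 (mod 8), (2/19) = -1.
Reciprocity: 9 ≡ 1 and 19 ≡ 3 (mod 4), so (9/19) = +(19/9).
Reduce top mod 9: now compute (1/9).
Reached (1/9) = 1. Collecting the sign flips along the way, the symbol is -1.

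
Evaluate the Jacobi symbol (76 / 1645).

Pull out 2^2: since 1645 ≡ 5 (mod 8), (2/1645) = -1, so (2/1645)^2 = +1.
Reciprocity: 19 ≡ 3 and 1645 ≡ 1 (mod 4), so (19/1645) = +(1645/19).
Reduce top mod 19: now compute (11/19).
Reciprocity: 11 ≡ 3 and 19 ≡ 3 (mod 4), so (11/19) = −(19/11).
Reduce top mod 11: now compute (8/11).
Pull out 2^3: since 11 ≡ 3 (mod 8), (2/11) = -1, so (2/11)^3 = -1.
Reached (1/11) = 1. Collecting the sign flips along the way, the symbol is +1.

1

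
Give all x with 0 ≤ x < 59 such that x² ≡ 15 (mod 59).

Since 59 ≡ 3 (mod 4), a square root of 15 is 15^((59+1)/4) = 15^15 mod 59.
Repeated squaring: 15^2≡48, 15^4≡3, 15^8≡9 (mod 59).
15^15 = 15^(8+4+2+1) ≡ 29 (mod 59).
Check: 29² = 841 ≡ 15 (mod 59). The two roots are 29 and 30.

29, 30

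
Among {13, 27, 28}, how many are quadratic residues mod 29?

2

(13/29) = +1 → QR.
(27/29) = -1 → non-residue.
(28/29) = +1 → QR.
Total quadratic residues among the 3: 2.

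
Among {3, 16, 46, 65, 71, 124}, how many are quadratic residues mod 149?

(3/149) = -1 → non-residue.
(16/149) = +1 → QR.
(46/149) = +1 → QR.
(65/149) = -1 → non-residue.
(71/149) = -1 → non-residue.
(124/149) = +1 → QR.
Total quadratic residues among the 6: 3.

3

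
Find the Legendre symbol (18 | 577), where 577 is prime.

1

Pull out 2: since 577 ≡ 1 (mod 8), (2/577) = +1.
Reciprocity: 9 ≡ 1 and 577 ≡ 1 (mod 4), so (9/577) = +(577/9).
Reduce top mod 9: now compute (1/9).
Reached (1/9) = 1. Collecting the sign flips along the way, the symbol is +1.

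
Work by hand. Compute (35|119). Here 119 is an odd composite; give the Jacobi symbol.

0

Reciprocity: 35 ≡ 3 and 119 ≡ 3 (mod 4), so (35/119) = −(119/35).
Reduce top mod 35: now compute (14/35).
Pull out 2: since 35 ≡ 3 (mod 8), (2/35) = -1.
Reciprocity: 7 ≡ 3 and 35 ≡ 3 (mod 4), so (7/35) = −(35/7).
Reduce top mod 7: now compute (0/7).
Top reduces to 0: gcd > 1, so the symbol is 0.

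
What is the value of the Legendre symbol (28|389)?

1

Pull out 2^2: since 389 ≡ 5 (mod 8), (2/389) = -1, so (2/389)^2 = +1.
Reciprocity: 7 ≡ 3 and 389 ≡ 1 (mod 4), so (7/389) = +(389/7).
Reduce top mod 7: now compute (4/7).
Pull out 2^2: since 7 ≡ 7 (mod 8), (2/7) = +1, so (2/7)^2 = +1.
Reached (1/7) = 1. Collecting the sign flips along the way, the symbol is +1.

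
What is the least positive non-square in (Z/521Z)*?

(2/521) = +1, so 2 is a residue.
(3/521) = −1, so 3 is the smallest positive non-residue mod 521.

3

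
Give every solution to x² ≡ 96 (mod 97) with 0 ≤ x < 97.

22, 75

97 ≡ 1 (mod 4), so we find a root by search.
Trying successive values, 22² = 484 ≡ 96 (mod 97). The other root is 97 − 22 = 75.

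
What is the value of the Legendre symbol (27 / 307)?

-1

Reciprocity: 27 ≡ 3 and 307 ≡ 3 (mod 4), so (27/307) = −(307/27).
Reduce top mod 27: now compute (10/27).
Pull out 2: since 27 ≡ 3 (mod 8), (2/27) = -1.
Reciprocity: 5 ≡ 1 and 27 ≡ 3 (mod 4), so (5/27) = +(27/5).
Reduce top mod 5: now compute (2/5).
Pull out 2: since 5 ≡ 5 (mod 8), (2/5) = -1.
Reached (1/5) = 1. Collecting the sign flips along the way, the symbol is -1.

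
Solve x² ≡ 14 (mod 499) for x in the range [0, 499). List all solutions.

158, 341

Since 499 ≡ 3 (mod 4), a square root of 14 is 14^((499+1)/4) = 14^125 mod 499.
Repeated squaring: 14^2≡196, 14^4≡492, 14^8≡49, 14^16≡405, 14^32≡353, 14^64≡358 (mod 499).
14^125 = 14^(64+32+16+8+4+1) ≡ 158 (mod 499).
Check: 158² = 24964 ≡ 14 (mod 499). The two roots are 158 and 341.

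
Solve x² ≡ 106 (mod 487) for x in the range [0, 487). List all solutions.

Since 487 ≡ 3 (mod 4), a square root of 106 is 106^((487+1)/4) = 106^122 mod 487.
Repeated squaring: 106^2≡35, 106^4≡251, 106^8≡178, 106^16≡29, 106^32≡354, 106^64≡157 (mod 487).
106^122 = 106^(64+32+16+8+2) ≡ 67 (mod 487).
Check: 67² = 4489 ≡ 106 (mod 487). The two roots are 67 and 420.

67, 420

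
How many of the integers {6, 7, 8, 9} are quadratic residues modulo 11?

1

(6/11) = -1 → non-residue.
(7/11) = -1 → non-residue.
(8/11) = -1 → non-residue.
(9/11) = +1 → QR.
Total quadratic residues among the 4: 1.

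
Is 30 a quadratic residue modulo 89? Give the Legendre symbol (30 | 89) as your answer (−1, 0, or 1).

Euler's criterion: (30/89) ≡ 30^44 (mod 89).
30^2 ≡ 10 (mod 89)
30^4 ≡ 11 (mod 89)
30^8 ≡ 32 (mod 89)
30^16 ≡ 45 (mod 89)
30^32 ≡ 67 (mod 89)
30^44 = 30^(32+8+4) ≡ 88 (mod 89).
Result is 88 ≡ −1, so (30/89) = −1.

-1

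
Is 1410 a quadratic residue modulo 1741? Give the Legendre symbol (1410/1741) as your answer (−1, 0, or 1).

-1

Pull out 2: since 1741 ≡ 5 (mod 8), (2/1741) = -1.
Reciprocity: 705 ≡ 1 and 1741 ≡ 1 (mod 4), so (705/1741) = +(1741/705).
Reduce top mod 705: now compute (331/705).
Reciprocity: 331 ≡ 3 and 705 ≡ 1 (mod 4), so (331/705) = +(705/331).
Reduce top mod 331: now compute (43/331).
Reciprocity: 43 ≡ 3 and 331 ≡ 3 (mod 4), so (43/331) = −(331/43).
Reduce top mod 43: now compute (30/43).
Pull out 2: since 43 ≡ 3 (mod 8), (2/43) = -1.
Reciprocity: 15 ≡ 3 and 43 ≡ 3 (mod 4), so (15/43) = −(43/15).
Reduce top mod 15: now compute (13/15).
Reciprocity: 13 ≡ 1 and 15 ≡ 3 (mod 4), so (13/15) = +(15/13).
Reduce top mod 13: now compute (2/13).
Pull out 2: since 13 ≡ 5 (mod 8), (2/13) = -1.
Reached (1/13) = 1. Collecting the sign flips along the way, the symbol is -1.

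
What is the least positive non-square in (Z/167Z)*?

(2/167) = +1, so 2 is a residue.
(3/167) = +1, so 3 is a residue.
(4/167) = +1, so 4 is a residue.
(5/167) = −1, so 5 is the smallest positive non-residue mod 167.

5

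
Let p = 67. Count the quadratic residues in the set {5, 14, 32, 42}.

1

(5/67) = -1 → non-residue.
(14/67) = +1 → QR.
(32/67) = -1 → non-residue.
(42/67) = -1 → non-residue.
Total quadratic residues among the 4: 1.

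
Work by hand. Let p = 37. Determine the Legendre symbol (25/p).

Reciprocity: 25 ≡ 1 and 37 ≡ 1 (mod 4), so (25/37) = +(37/25).
Reduce top mod 25: now compute (12/25).
Pull out 2^2: since 25 ≡ 1 (mod 8), (2/25) = +1, so (2/25)^2 = +1.
Reciprocity: 3 ≡ 3 and 25 ≡ 1 (mod 4), so (3/25) = +(25/3).
Reduce top mod 3: now compute (1/3).
Reached (1/3) = 1. Collecting the sign flips along the way, the symbol is +1.

1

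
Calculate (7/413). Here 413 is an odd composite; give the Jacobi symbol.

0

Reciprocity: 7 ≡ 3 and 413 ≡ 1 (mod 4), so (7/413) = +(413/7).
Reduce top mod 7: now compute (0/7).
Top reduces to 0: gcd > 1, so the symbol is 0.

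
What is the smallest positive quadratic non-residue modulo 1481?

3

(2/1481) = +1, so 2 is a residue.
(3/1481) = −1, so 3 is the smallest positive non-residue mod 1481.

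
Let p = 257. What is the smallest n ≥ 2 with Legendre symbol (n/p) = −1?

3

(2/257) = +1, so 2 is a residue.
(3/257) = −1, so 3 is the smallest positive non-residue mod 257.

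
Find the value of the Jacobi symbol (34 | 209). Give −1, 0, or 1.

Pull out 2: since 209 ≡ 1 (mod 8), (2/209) = +1.
Reciprocity: 17 ≡ 1 and 209 ≡ 1 (mod 4), so (17/209) = +(209/17).
Reduce top mod 17: now compute (5/17).
Reciprocity: 5 ≡ 1 and 17 ≡ 1 (mod 4), so (5/17) = +(17/5).
Reduce top mod 5: now compute (2/5).
Pull out 2: since 5 ≡ 5 (mod 8), (2/5) = -1.
Reached (1/5) = 1. Collecting the sign flips along the way, the symbol is -1.

-1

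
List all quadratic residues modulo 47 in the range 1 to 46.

Square k = 1,…,23 (k and 47−k give the same square):
1²=1, 2²=4, 3²=9, 4²=16, 5²=25, 6²=36, 7²≡2, 8²≡17, 9²≡34, 10²≡6, 11²≡27, 12²≡3, 13²≡28, 14²≡8, 15²≡37, 16²≡21, 17²≡7, 18²≡42, 19²≡32, 20²≡24, 21²≡18, 22²≡14, 23²≡12 (mod 47).
So the quadratic residues mod 47 are {1, 2, 3, 4, 6, 7, 8, 9, 12, 14, 16, 17, 18, 21, 24, 25, 27, 28, 32, 34, 36, 37, 42}.

1,2,3,4,6,7,8,9,12,14,16,17,18,21,24,25,27,28,32,34,36,37,42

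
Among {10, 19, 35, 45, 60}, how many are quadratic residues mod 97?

1

(10/97) = -1 → non-residue.
(19/97) = -1 → non-residue.
(35/97) = +1 → QR.
(45/97) = -1 → non-residue.
(60/97) = -1 → non-residue.
Total quadratic residues among the 5: 1.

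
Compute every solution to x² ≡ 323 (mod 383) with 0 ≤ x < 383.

33, 350

Since 383 ≡ 3 (mod 4), a square root of 323 is 323^((383+1)/4) = 323^96 mod 383.
Repeated squaring: 323^2≡153, 323^4≡46, 323^8≡201, 323^16≡186, 323^32≡126, 323^64≡173 (mod 383).
323^96 = 323^(64+32) ≡ 350 (mod 383).
Check: 350² = 122500 ≡ 323 (mod 383). The two roots are 33 and 350.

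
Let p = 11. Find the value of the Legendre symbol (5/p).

Reciprocity: 5 ≡ 1 and 11 ≡ 3 (mod 4), so (5/11) = +(11/5).
Reduce top mod 5: now compute (1/5).
Reached (1/5) = 1. Collecting the sign flips along the way, the symbol is +1.

1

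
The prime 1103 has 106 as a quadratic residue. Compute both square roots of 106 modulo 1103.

82, 1021

Since 1103 ≡ 3 (mod 4), a square root of 106 is 106^((1103+1)/4) = 106^276 mod 1103.
Repeated squaring: 106^2≡206, 106^4≡522, 106^8≡43, 106^16≡746, 106^32≡604, 106^64≡826, 106^128≡622, 106^256≡834 (mod 1103).
106^276 = 106^(256+16+4) ≡ 82 (mod 1103).
Check: 82² = 6724 ≡ 106 (mod 1103). The two roots are 82 and 1021.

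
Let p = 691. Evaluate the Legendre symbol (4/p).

Pull out 2^2: since 691 ≡ 3 (mod 8), (2/691) = -1, so (2/691)^2 = +1.
Reached (1/691) = 1. Collecting the sign flips along the way, the symbol is +1.

1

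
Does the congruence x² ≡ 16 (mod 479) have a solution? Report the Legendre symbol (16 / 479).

Pull out 2^4: since 479 ≡ 7 (mod 8), (2/479) = +1, so (2/479)^4 = +1.
Reached (1/479) = 1. Collecting the sign flips along the way, the symbol is +1.

1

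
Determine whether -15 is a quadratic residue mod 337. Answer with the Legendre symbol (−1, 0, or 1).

Euler's criterion: (-15/337) ≡ 322^168 (mod 337).
322^2 ≡ 225 (mod 337)
322^4 ≡ 75 (mod 337)
322^8 ≡ 233 (mod 337)
322^16 ≡ 32 (mod 337)
322^32 ≡ 13 (mod 337)
322^64 ≡ 169 (mod 337)
322^128 ≡ 253 (mod 337)
322^168 = 322^(128+32+8) ≡ 336 (mod 337).
Result is 336 ≡ −1, so (-15/337) = −1.

-1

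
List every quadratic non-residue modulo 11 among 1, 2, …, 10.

Square k = 1,…,5 (k and 11−k give the same square):
1²=1, 2²=4, 3²=9, 4²≡5, 5²≡3 (mod 11).
The residues are {1, 3, 4, 5, 9}; the non-residues are the remaining 5 nonzero classes.

2, 6, 7, 8, 10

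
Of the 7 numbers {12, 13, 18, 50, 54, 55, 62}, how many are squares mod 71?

(12/71) = +1 → QR.
(13/71) = -1 → non-residue.
(18/71) = +1 → QR.
(50/71) = +1 → QR.
(54/71) = +1 → QR.
(55/71) = -1 → non-residue.
(62/71) = -1 → non-residue.
Total quadratic residues among the 7: 4.

4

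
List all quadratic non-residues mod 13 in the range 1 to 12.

Square k = 1,…,6 (k and 13−k give the same square):
1²=1, 2²=4, 3²=9, 4²≡3, 5²≡12, 6²≡10 (mod 13).
The residues are {1, 3, 4, 9, 10, 12}; the non-residues are the remaining 6 nonzero classes.

2, 5, 6, 7, 8, 11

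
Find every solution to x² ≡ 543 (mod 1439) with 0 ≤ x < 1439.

235, 1204

Since 1439 ≡ 3 (mod 4), a square root of 543 is 543^((1439+1)/4) = 543^360 mod 1439.
Repeated squaring: 543^2≡1293, 543^4≡1170, 543^8≡411, 543^16≡558, 543^32≡540, 543^64≡922, 543^128≡1074, 543^256≡837 (mod 1439).
543^360 = 543^(256+64+32+8) ≡ 235 (mod 1439).
Check: 235² = 55225 ≡ 543 (mod 1439). The two roots are 235 and 1204.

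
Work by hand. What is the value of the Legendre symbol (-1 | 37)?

1

Euler's criterion: (-1/37) ≡ 36^18 (mod 37).
36^2 ≡ 1 (mod 37)
36^4 ≡ 1 (mod 37)
36^8 ≡ 1 (mod 37)
36^16 ≡ 1 (mod 37)
36^18 = 36^(16+2) ≡ 1 (mod 37).
Result is 1, so (-1/37) = 1.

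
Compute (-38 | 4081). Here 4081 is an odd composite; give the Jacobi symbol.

First reduce: -38 ≡ 4043 (mod 4081).
Reciprocity: 4043 ≡ 3 and 4081 ≡ 1 (mod 4), so (4043/4081) = +(4081/4043).
Reduce top mod 4043: now compute (38/4043).
Pull out 2: since 4043 ≡ 3 (mod 8), (2/4043) = -1.
Reciprocity: 19 ≡ 3 and 4043 ≡ 3 (mod 4), so (19/4043) = −(4043/19).
Reduce top mod 19: now compute (15/19).
Reciprocity: 15 ≡ 3 and 19 ≡ 3 (mod 4), so (15/19) = −(19/15).
Reduce top mod 15: now compute (4/15).
Pull out 2^2: since 15 ≡ 7 (mod 8), (2/15) = +1, so (2/15)^2 = +1.
Reached (1/15) = 1. Collecting the sign flips along the way, the symbol is -1.

-1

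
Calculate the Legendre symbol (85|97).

Reciprocity: 85 ≡ 1 and 97 ≡ 1 (mod 4), so (85/97) = +(97/85).
Reduce top mod 85: now compute (12/85).
Pull out 2^2: since 85 ≡ 5 (mod 8), (2/85) = -1, so (2/85)^2 = +1.
Reciprocity: 3 ≡ 3 and 85 ≡ 1 (mod 4), so (3/85) = +(85/3).
Reduce top mod 3: now compute (1/3).
Reached (1/3) = 1. Collecting the sign flips along the way, the symbol is +1.

1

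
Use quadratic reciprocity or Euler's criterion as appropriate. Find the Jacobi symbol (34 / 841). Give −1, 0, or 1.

1

Pull out 2: since 841 ≡ 1 (mod 8), (2/841) = +1.
Reciprocity: 17 ≡ 1 and 841 ≡ 1 (mod 4), so (17/841) = +(841/17).
Reduce top mod 17: now compute (8/17).
Pull out 2^3: since 17 ≡ 1 (mod 8), (2/17) = +1, so (2/17)^3 = +1.
Reached (1/17) = 1. Collecting the sign flips along the way, the symbol is +1.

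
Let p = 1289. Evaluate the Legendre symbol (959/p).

Reciprocity: 959 ≡ 3 and 1289 ≡ 1 (mod 4), so (959/1289) = +(1289/959).
Reduce top mod 959: now compute (330/959).
Pull out 2: since 959 ≡ 7 (mod 8), (2/959) = +1.
Reciprocity: 165 ≡ 1 and 959 ≡ 3 (mod 4), so (165/959) = +(959/165).
Reduce top mod 165: now compute (134/165).
Pull out 2: since 165 ≡ 5 (mod 8), (2/165) = -1.
Reciprocity: 67 ≡ 3 and 165 ≡ 1 (mod 4), so (67/165) = +(165/67).
Reduce top mod 67: now compute (31/67).
Reciprocity: 31 ≡ 3 and 67 ≡ 3 (mod 4), so (31/67) = −(67/31).
Reduce top mod 31: now compute (5/31).
Reciprocity: 5 ≡ 1 and 31 ≡ 3 (mod 4), so (5/31) = +(31/5).
Reduce top mod 5: now compute (1/5).
Reached (1/5) = 1. Collecting the sign flips along the way, the symbol is +1.

1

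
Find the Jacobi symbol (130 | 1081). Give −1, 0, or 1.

Pull out 2: since 1081 ≡ 1 (mod 8), (2/1081) = +1.
Reciprocity: 65 ≡ 1 and 1081 ≡ 1 (mod 4), so (65/1081) = +(1081/65).
Reduce top mod 65: now compute (41/65).
Reciprocity: 41 ≡ 1 and 65 ≡ 1 (mod 4), so (41/65) = +(65/41).
Reduce top mod 41: now compute (24/41).
Pull out 2^3: since 41 ≡ 1 (mod 8), (2/41) = +1, so (2/41)^3 = +1.
Reciprocity: 3 ≡ 3 and 41 ≡ 1 (mod 4), so (3/41) = +(41/3).
Reduce top mod 3: now compute (2/3).
Pull out 2: since 3 ≡ 3 (mod 8), (2/3) = -1.
Reached (1/3) = 1. Collecting the sign flips along the way, the symbol is -1.

-1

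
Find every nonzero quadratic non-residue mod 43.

Square k = 1,…,21 (k and 43−k give the same square):
1²=1, 2²=4, 3²=9, 4²=16, 5²=25, 6²=36, 7²≡6, 8²≡21, 9²≡38, 10²≡14, 11²≡35, 12²≡15, 13²≡40, 14²≡24, 15²≡10, 16²≡41, 17²≡31, 18²≡23, 19²≡17, 20²≡13, 21²≡11 (mod 43).
The residues are {1, 4, 6, 9, 10, 11, 13, 14, 15, 16, 17, 21, 23, 24, 25, 31, 35, 36, 38, 40, 41}; the non-residues are the remaining 21 nonzero classes.

2,3,5,7,8,12,18,19,20,22,26,27,28,29,30,32,33,34,37,39,42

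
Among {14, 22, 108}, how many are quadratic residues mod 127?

(14/127) = -1 → non-residue.
(22/127) = +1 → QR.
(108/127) = -1 → non-residue.
Total quadratic residues among the 3: 1.

1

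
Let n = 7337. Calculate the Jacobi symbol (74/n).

Pull out 2: since 7337 ≡ 1 (mod 8), (2/7337) = +1.
Reciprocity: 37 ≡ 1 and 7337 ≡ 1 (mod 4), so (37/7337) = +(7337/37).
Reduce top mod 37: now compute (11/37).
Reciprocity: 11 ≡ 3 and 37 ≡ 1 (mod 4), so (11/37) = +(37/11).
Reduce top mod 11: now compute (4/11).
Pull out 2^2: since 11 ≡ 3 (mod 8), (2/11) = -1, so (2/11)^2 = +1.
Reached (1/11) = 1. Collecting the sign flips along the way, the symbol is +1.

1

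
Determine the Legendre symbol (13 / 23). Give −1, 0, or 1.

Reciprocity: 13 ≡ 1 and 23 ≡ 3 (mod 4), so (13/23) = +(23/13).
Reduce top mod 13: now compute (10/13).
Pull out 2: since 13 ≡ 5 (mod 8), (2/13) = -1.
Reciprocity: 5 ≡ 1 and 13 ≡ 1 (mod 4), so (5/13) = +(13/5).
Reduce top mod 5: now compute (3/5).
Reciprocity: 3 ≡ 3 and 5 ≡ 1 (mod 4), so (3/5) = +(5/3).
Reduce top mod 3: now compute (2/3).
Pull out 2: since 3 ≡ 3 (mod 8), (2/3) = -1.
Reached (1/3) = 1. Collecting the sign flips along the way, the symbol is +1.

1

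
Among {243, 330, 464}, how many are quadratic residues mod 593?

(243/593) = -1 → non-residue.
(330/593) = -1 → non-residue.
(464/593) = +1 → QR.
Total quadratic residues among the 3: 1.

1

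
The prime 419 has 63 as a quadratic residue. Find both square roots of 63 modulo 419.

Since 419 ≡ 3 (mod 4), a square root of 63 is 63^((419+1)/4) = 63^105 mod 419.
Repeated squaring: 63^2≡198, 63^4≡237, 63^8≡23, 63^16≡110, 63^32≡368, 63^64≡87 (mod 419).
63^105 = 63^(64+32+8+1) ≡ 342 (mod 419).
Check: 342² = 116964 ≡ 63 (mod 419). The two roots are 77 and 342.

77, 342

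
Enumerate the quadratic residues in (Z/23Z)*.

Square k = 1,…,11 (k and 23−k give the same square):
1²=1, 2²=4, 3²=9, 4²=16, 5²≡2, 6²≡13, 7²≡3, 8²≡18, 9²≡12, 10²≡8, 11²≡6 (mod 23).
So the quadratic residues mod 23 are {1, 2, 3, 4, 6, 8, 9, 12, 13, 16, 18}.

1 2 3 4 6 8 9 12 13 16 18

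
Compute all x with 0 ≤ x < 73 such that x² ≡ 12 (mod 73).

73 ≡ 1 (mod 4), so we find a root by search.
Trying successive values, 31² = 961 ≡ 12 (mod 73). The other root is 73 − 31 = 42.

31, 42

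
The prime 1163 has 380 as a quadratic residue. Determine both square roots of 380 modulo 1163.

Since 1163 ≡ 3 (mod 4), a square root of 380 is 380^((1163+1)/4) = 380^291 mod 1163.
Repeated squaring: 380^2≡188, 380^4≡454, 380^8≡265, 380^16≡445, 380^32≡315, 380^64≡370, 380^128≡829, 380^256≡1071 (mod 1163).
380^291 = 380^(256+32+2+1) ≡ 695 (mod 1163).
Check: 695² = 483025 ≡ 380 (mod 1163). The two roots are 468 and 695.

468, 695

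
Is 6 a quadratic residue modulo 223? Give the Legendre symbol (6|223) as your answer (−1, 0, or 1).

Pull out 2: since 223 ≡ 7 (mod 8), (2/223) = +1.
Reciprocity: 3 ≡ 3 and 223 ≡ 3 (mod 4), so (3/223) = −(223/3).
Reduce top mod 3: now compute (1/3).
Reached (1/3) = 1. Collecting the sign flips along the way, the symbol is -1.

-1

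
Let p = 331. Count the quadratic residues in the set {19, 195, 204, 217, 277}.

(19/331) = +1 → QR.
(195/331) = +1 → QR.
(204/331) = -1 → non-residue.
(217/331) = -1 → non-residue.
(277/331) = -1 → non-residue.
Total quadratic residues among the 5: 2.

2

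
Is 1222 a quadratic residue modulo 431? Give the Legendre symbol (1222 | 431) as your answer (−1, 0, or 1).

1

First reduce: 1222 ≡ 360 (mod 431).
Pull out 2^3: since 431 ≡ 7 (mod 8), (2/431) = +1, so (2/431)^3 = +1.
Reciprocity: 45 ≡ 1 and 431 ≡ 3 (mod 4), so (45/431) = +(431/45).
Reduce top mod 45: now compute (26/45).
Pull out 2: since 45 ≡ 5 (mod 8), (2/45) = -1.
Reciprocity: 13 ≡ 1 and 45 ≡ 1 (mod 4), so (13/45) = +(45/13).
Reduce top mod 13: now compute (6/13).
Pull out 2: since 13 ≡ 5 (mod 8), (2/13) = -1.
Reciprocity: 3 ≡ 3 and 13 ≡ 1 (mod 4), so (3/13) = +(13/3).
Reduce top mod 3: now compute (1/3).
Reached (1/3) = 1. Collecting the sign flips along the way, the symbol is +1.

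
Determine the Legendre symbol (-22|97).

First reduce: -22 ≡ 75 (mod 97).
Reciprocity: 75 ≡ 3 and 97 ≡ 1 (mod 4), so (75/97) = +(97/75).
Reduce top mod 75: now compute (22/75).
Pull out 2: since 75 ≡ 3 (mod 8), (2/75) = -1.
Reciprocity: 11 ≡ 3 and 75 ≡ 3 (mod 4), so (11/75) = −(75/11).
Reduce top mod 11: now compute (9/11).
Reciprocity: 9 ≡ 1 and 11 ≡ 3 (mod 4), so (9/11) = +(11/9).
Reduce top mod 9: now compute (2/9).
Pull out 2: since 9 ≡ 1 (mod 8), (2/9) = +1.
Reached (1/9) = 1. Collecting the sign flips along the way, the symbol is +1.

1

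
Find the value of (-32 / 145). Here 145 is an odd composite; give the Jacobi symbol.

First reduce: -32 ≡ 113 (mod 145).
Reciprocity: 113 ≡ 1 and 145 ≡ 1 (mod 4), so (113/145) = +(145/113).
Reduce top mod 113: now compute (32/113).
Pull out 2^5: since 113 ≡ 1 (mod 8), (2/113) = +1, so (2/113)^5 = +1.
Reached (1/113) = 1. Collecting the sign flips along the way, the symbol is +1.

1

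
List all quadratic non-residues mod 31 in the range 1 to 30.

3 6 11 12 13 15 17 21 22 23 24 26 27 29 30

Square k = 1,…,15 (k and 31−k give the same square):
1²=1, 2²=4, 3²=9, 4²=16, 5²=25, 6²≡5, 7²≡18, 8²≡2, 9²≡19, 10²≡7, 11²≡28, 12²≡20, 13²≡14, 14²≡10, 15²≡8 (mod 31).
The residues are {1, 2, 4, 5, 7, 8, 9, 10, 14, 16, 18, 19, 20, 25, 28}; the non-residues are the remaining 15 nonzero classes.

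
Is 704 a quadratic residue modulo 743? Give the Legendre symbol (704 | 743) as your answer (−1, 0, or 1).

Euler's criterion: (704/743) ≡ 704^371 (mod 743).
704^2 ≡ 35 (mod 743)
704^4 ≡ 482 (mod 743)
704^8 ≡ 508 (mod 743)
704^16 ≡ 243 (mod 743)
704^32 ≡ 352 (mod 743)
704^64 ≡ 566 (mod 743)
704^128 ≡ 123 (mod 743)
704^256 ≡ 269 (mod 743)
704^371 = 704^(256+64+32+16+2+1) ≡ 1 (mod 743).
Result is 1, so (704/743) = 1.

1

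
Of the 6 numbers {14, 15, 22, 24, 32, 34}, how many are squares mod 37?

(14/37) = -1 → non-residue.
(15/37) = -1 → non-residue.
(22/37) = -1 → non-residue.
(24/37) = -1 → non-residue.
(32/37) = -1 → non-residue.
(34/37) = +1 → QR.
Total quadratic residues among the 6: 1.

1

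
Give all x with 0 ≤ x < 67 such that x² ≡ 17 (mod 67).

Since 67 ≡ 3 (mod 4), a square root of 17 is 17^((67+1)/4) = 17^17 mod 67.
Repeated squaring: 17^2≡21, 17^4≡39, 17^8≡47, 17^16≡65 (mod 67).
17^17 = 17^(16+1) ≡ 33 (mod 67).
Check: 33² = 1089 ≡ 17 (mod 67). The two roots are 33 and 34.

33, 34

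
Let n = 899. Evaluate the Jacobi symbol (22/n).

Pull out 2: since 899 ≡ 3 (mod 8), (2/899) = -1.
Reciprocity: 11 ≡ 3 and 899 ≡ 3 (mod 4), so (11/899) = −(899/11).
Reduce top mod 11: now compute (8/11).
Pull out 2^3: since 11 ≡ 3 (mod 8), (2/11) = -1, so (2/11)^3 = -1.
Reached (1/11) = 1. Collecting the sign flips along the way, the symbol is -1.

-1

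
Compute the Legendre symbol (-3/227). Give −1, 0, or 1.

First reduce: -3 ≡ 224 (mod 227).
Pull out 2^5: since 227 ≡ 3 (mod 8), (2/227) = -1, so (2/227)^5 = -1.
Reciprocity: 7 ≡ 3 and 227 ≡ 3 (mod 4), so (7/227) = −(227/7).
Reduce top mod 7: now compute (3/7).
Reciprocity: 3 ≡ 3 and 7 ≡ 3 (mod 4), so (3/7) = −(7/3).
Reduce top mod 3: now compute (1/3).
Reached (1/3) = 1. Collecting the sign flips along the way, the symbol is -1.

-1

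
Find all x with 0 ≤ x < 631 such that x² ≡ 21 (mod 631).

133, 498

Since 631 ≡ 3 (mod 4), a square root of 21 is 21^((631+1)/4) = 21^158 mod 631.
Repeated squaring: 21^2≡441, 21^4≡133, 21^8≡21, 21^16≡441, 21^32≡133, 21^64≡21, 21^128≡441 (mod 631).
21^158 = 21^(128+16+8+4+2) ≡ 133 (mod 631).
Check: 133² = 17689 ≡ 21 (mod 631). The two roots are 133 and 498.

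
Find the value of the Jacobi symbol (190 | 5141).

-1

Pull out 2: since 5141 ≡ 5 (mod 8), (2/5141) = -1.
Reciprocity: 95 ≡ 3 and 5141 ≡ 1 (mod 4), so (95/5141) = +(5141/95).
Reduce top mod 95: now compute (11/95).
Reciprocity: 11 ≡ 3 and 95 ≡ 3 (mod 4), so (11/95) = −(95/11).
Reduce top mod 11: now compute (7/11).
Reciprocity: 7 ≡ 3 and 11 ≡ 3 (mod 4), so (7/11) = −(11/7).
Reduce top mod 7: now compute (4/7).
Pull out 2^2: since 7 ≡ 7 (mod 8), (2/7) = +1, so (2/7)^2 = +1.
Reached (1/7) = 1. Collecting the sign flips along the way, the symbol is -1.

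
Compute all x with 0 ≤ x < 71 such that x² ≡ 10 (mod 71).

9, 62

Since 71 ≡ 3 (mod 4), a square root of 10 is 10^((71+1)/4) = 10^18 mod 71.
Repeated squaring: 10^2≡29, 10^4≡60, 10^8≡50, 10^16≡15 (mod 71).
10^18 = 10^(16+2) ≡ 9 (mod 71).
Check: 9² = 81 ≡ 10 (mod 71). The two roots are 9 and 62.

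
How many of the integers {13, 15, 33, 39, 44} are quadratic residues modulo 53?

(13/53) = +1 → QR.
(15/53) = +1 → QR.
(33/53) = -1 → non-residue.
(39/53) = -1 → non-residue.
(44/53) = +1 → QR.
Total quadratic residues among the 5: 3.

3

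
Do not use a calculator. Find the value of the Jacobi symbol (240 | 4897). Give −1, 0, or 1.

Pull out 2^4: since 4897 ≡ 1 (mod 8), (2/4897) = +1, so (2/4897)^4 = +1.
Reciprocity: 15 ≡ 3 and 4897 ≡ 1 (mod 4), so (15/4897) = +(4897/15).
Reduce top mod 15: now compute (7/15).
Reciprocity: 7 ≡ 3 and 15 ≡ 3 (mod 4), so (7/15) = −(15/7).
Reduce top mod 7: now compute (1/7).
Reached (1/7) = 1. Collecting the sign flips along the way, the symbol is -1.

-1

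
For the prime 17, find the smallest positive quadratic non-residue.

(2/17) = +1, so 2 is a residue.
(3/17) = −1, so 3 is the smallest positive non-residue mod 17.

3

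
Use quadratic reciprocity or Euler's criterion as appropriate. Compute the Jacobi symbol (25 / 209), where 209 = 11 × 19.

1

Reciprocity: 25 ≡ 1 and 209 ≡ 1 (mod 4), so (25/209) = +(209/25).
Reduce top mod 25: now compute (9/25).
Reciprocity: 9 ≡ 1 and 25 ≡ 1 (mod 4), so (9/25) = +(25/9).
Reduce top mod 9: now compute (7/9).
Reciprocity: 7 ≡ 3 and 9 ≡ 1 (mod 4), so (7/9) = +(9/7).
Reduce top mod 7: now compute (2/7).
Pull out 2: since 7 ≡ 7 (mod 8), (2/7) = +1.
Reached (1/7) = 1. Collecting the sign flips along the way, the symbol is +1.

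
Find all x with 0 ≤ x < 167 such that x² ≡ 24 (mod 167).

Since 167 ≡ 3 (mod 4), a square root of 24 is 24^((167+1)/4) = 24^42 mod 167.
Repeated squaring: 24^2≡75, 24^4≡114, 24^8≡137, 24^16≡65, 24^32≡50 (mod 167).
24^42 = 24^(32+8+2) ≡ 58 (mod 167).
Check: 58² = 3364 ≡ 24 (mod 167). The two roots are 58 and 109.

58, 109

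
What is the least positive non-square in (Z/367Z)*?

3

(2/367) = +1, so 2 is a residue.
(3/367) = −1, so 3 is the smallest positive non-residue mod 367.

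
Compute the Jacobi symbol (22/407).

0

Pull out 2: since 407 ≡ 7 (mod 8), (2/407) = +1.
Reciprocity: 11 ≡ 3 and 407 ≡ 3 (mod 4), so (11/407) = −(407/11).
Reduce top mod 11: now compute (0/11).
Top reduces to 0: gcd > 1, so the symbol is 0.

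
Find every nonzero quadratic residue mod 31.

1 2 4 5 7 8 9 10 14 16 18 19 20 25 28

Square k = 1,…,15 (k and 31−k give the same square):
1²=1, 2²=4, 3²=9, 4²=16, 5²=25, 6²≡5, 7²≡18, 8²≡2, 9²≡19, 10²≡7, 11²≡28, 12²≡20, 13²≡14, 14²≡10, 15²≡8 (mod 31).
So the quadratic residues mod 31 are {1, 2, 4, 5, 7, 8, 9, 10, 14, 16, 18, 19, 20, 25, 28}.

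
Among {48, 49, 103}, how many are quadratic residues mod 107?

2

(48/107) = +1 → QR.
(49/107) = +1 → QR.
(103/107) = -1 → non-residue.
Total quadratic residues among the 3: 2.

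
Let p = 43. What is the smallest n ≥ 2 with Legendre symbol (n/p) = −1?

(2/43) = −1, so 2 is the smallest positive non-residue mod 43.

2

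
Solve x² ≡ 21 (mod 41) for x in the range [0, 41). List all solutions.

41 ≡ 1 (mod 4), so we find a root by search.
Trying successive values, 12² = 144 ≡ 21 (mod 41). The other root is 41 − 12 = 29.

12, 29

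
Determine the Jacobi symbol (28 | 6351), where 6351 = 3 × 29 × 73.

Pull out 2^2: since 6351 ≡ 7 (mod 8), (2/6351) = +1, so (2/6351)^2 = +1.
Reciprocity: 7 ≡ 3 and 6351 ≡ 3 (mod 4), so (7/6351) = −(6351/7).
Reduce top mod 7: now compute (2/7).
Pull out 2: since 7 ≡ 7 (mod 8), (2/7) = +1.
Reached (1/7) = 1. Collecting the sign flips along the way, the symbol is -1.

-1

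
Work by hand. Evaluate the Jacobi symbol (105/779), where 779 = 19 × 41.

Reciprocity: 105 ≡ 1 and 779 ≡ 3 (mod 4), so (105/779) = +(779/105).
Reduce top mod 105: now compute (44/105).
Pull out 2^2: since 105 ≡ 1 (mod 8), (2/105) = +1, so (2/105)^2 = +1.
Reciprocity: 11 ≡ 3 and 105 ≡ 1 (mod 4), so (11/105) = +(105/11).
Reduce top mod 11: now compute (6/11).
Pull out 2: since 11 ≡ 3 (mod 8), (2/11) = -1.
Reciprocity: 3 ≡ 3 and 11 ≡ 3 (mod 4), so (3/11) = −(11/3).
Reduce top mod 3: now compute (2/3).
Pull out 2: since 3 ≡ 3 (mod 8), (2/3) = -1.
Reached (1/3) = 1. Collecting the sign flips along the way, the symbol is -1.

-1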